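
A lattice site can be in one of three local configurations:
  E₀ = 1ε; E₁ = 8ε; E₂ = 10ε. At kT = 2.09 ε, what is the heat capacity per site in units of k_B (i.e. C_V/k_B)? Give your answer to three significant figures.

Eᵢ/kT = 0.47847, 3.8278, 4.7847.
Z = Σ e^(−Eᵢ/kT) = e^(−0.47847) + e^(−3.8278) + e^(−4.7847) = 0.61973 + 0.021757 + 0.0083566 = 0.64984.
⟨E⟩ = 1.3501 ε, ⟨E²⟩ = 4.3824 ε².
C_V/k_B = (⟨E²⟩ − ⟨E⟩²)/(kT)² = (4.3824 − 1.8228)/4.3681 = 0.586.

0.586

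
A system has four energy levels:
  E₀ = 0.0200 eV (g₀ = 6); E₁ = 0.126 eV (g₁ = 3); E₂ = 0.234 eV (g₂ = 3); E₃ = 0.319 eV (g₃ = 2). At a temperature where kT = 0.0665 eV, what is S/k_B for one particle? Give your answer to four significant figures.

Eᵢ/kT = 0.300752, 1.89474, 3.51880, 4.79699.
Z = Σ gᵢe^(−Eᵢ/kT) = 6·e^(−0.300752) + 3·e^(−1.89474) + 3·e^(−3.51880) + 2·e^(−4.79699) = 4.44157 + 0.451072 + 0.0889049 + 0.0165091 = 4.99806.
⟨E⟩ = Σ EᵢPᵢ = 0.0343607 eV.
S/k_B = ln Z + ⟨E⟩/kT = ln(4.99806) + 0.0343607/0.0665 = 1.60905 + 0.516702 = 2.126.

2.126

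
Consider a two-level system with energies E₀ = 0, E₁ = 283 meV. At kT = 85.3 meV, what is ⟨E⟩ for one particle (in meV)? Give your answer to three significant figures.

Eᵢ/kT = 0, 3.3177.
Z = Σ e^(−Eᵢ/kT) = e^(−0) + e^(−3.3177) = 1.0000 + 0.036236 = 1.0362.
⟨E⟩ = Σ Eᵢ e^(−Eᵢ/kT) / Z = (0·1.0000 + 283·0.036236) / 1.0362 = 9.90 meV.

9.90 meV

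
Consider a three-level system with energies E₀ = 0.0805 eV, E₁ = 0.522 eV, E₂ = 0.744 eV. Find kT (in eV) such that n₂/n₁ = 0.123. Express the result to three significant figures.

0.106 eV

n₂/n₁ = exp[−(E₂−E₁)/kT] = 0.123.
⇒ (E₂−E₁)/kT = ln(1/0.123) = ln(8.1301) = 2.0956.
kT = 0.222 eV / 2.0956 = 0.106 eV.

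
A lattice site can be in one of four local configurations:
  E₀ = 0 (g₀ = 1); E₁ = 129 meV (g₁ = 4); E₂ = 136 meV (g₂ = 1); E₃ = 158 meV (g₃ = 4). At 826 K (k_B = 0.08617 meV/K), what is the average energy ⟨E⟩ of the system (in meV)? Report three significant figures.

77.4 meV

k_BT = 0.08617 × 826 K = 71.176 meV.
Eᵢ/kT = 0, 1.8124, 1.9108, 2.2198.
Z = Σ gᵢe^(−Eᵢ/kT) = 1·e^(−0) + 4·e^(−1.8124) + 1·e^(−1.9108) + 4·e^(−2.2198) = 1.0000 + 0.65305 + 0.14796 + 0.43452 = 2.2355.
⟨E⟩ = Σ Eᵢ gᵢe^(−Eᵢ/kT) / Z = (0·1.0000 + 129·0.65305 + 136·0.14796 + 158·0.43452) / 2.2355 = 77.4 meV.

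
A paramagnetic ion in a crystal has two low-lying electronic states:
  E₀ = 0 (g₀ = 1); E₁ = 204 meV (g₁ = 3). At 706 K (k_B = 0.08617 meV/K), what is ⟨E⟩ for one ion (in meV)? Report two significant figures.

19 meV

k_BT = 0.08617 × 706 K = 60.84 meV.
Eᵢ/kT = 0, 3.353.
Z = Σ gᵢe^(−Eᵢ/kT) = 1·e^(−0) + 3·e^(−3.353) = 1.000 + 0.1049 = 1.105.
⟨E⟩ = Σ Eᵢ gᵢe^(−Eᵢ/kT) / Z = (0·1.000 + 204·0.1049) / 1.105 = 19 meV.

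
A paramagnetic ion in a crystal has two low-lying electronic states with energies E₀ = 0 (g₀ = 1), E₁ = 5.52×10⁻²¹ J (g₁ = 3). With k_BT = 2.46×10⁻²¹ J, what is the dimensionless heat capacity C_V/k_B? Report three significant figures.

0.922

Eᵢ/kT = 0, 2.2439.
Z = Σ gᵢe^(−Eᵢ/kT) = 1·e^(−0) + 3·e^(−2.2439) = 1.0000 + 0.31813 = 1.3181.
⟨E⟩ = 1.3323, ⟨E²⟩ = 7.3542.
C_V/k_B = (⟨E²⟩ − ⟨E⟩²)/(kT)² = (7.3542 − 1.7750)/6.0516 = 0.922.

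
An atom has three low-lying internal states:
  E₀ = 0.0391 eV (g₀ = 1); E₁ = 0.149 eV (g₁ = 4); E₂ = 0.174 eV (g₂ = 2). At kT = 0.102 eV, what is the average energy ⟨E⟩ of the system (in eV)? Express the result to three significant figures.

0.116 eV

Eᵢ/kT = 0.38333, 1.4608, 1.7059.
Z = Σ gᵢe^(−Eᵢ/kT) = 1·e^(−0.38333) + 4·e^(−1.4608) + 2·e^(−1.7059) = 0.68159 + 0.92820 + 0.36322 = 1.9730.
⟨E⟩ = Σ Eᵢ gᵢe^(−Eᵢ/kT) / Z = (0.0391·0.68159 + 0.149·0.92820 + 0.174·0.36322) / 1.9730 = 0.116 eV.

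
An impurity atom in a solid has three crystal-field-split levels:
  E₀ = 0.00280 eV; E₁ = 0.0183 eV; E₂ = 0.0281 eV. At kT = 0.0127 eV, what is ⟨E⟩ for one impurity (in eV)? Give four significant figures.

Eᵢ/kT = 0.220472, 1.44094, 2.21260.
Z = Σ e^(−Eᵢ/kT) = e^(−0.220472) + e^(−1.44094) + e^(−2.21260) = 0.802140 + 0.236705 + 0.109416 = 1.14826.
⟨E⟩ = Σ Eᵢ e^(−Eᵢ/kT) / Z = (0.00280·0.802140 + 0.0183·0.236705 + 0.0281·0.109416) / 1.14826 = 0.008406 eV.

0.008406 eV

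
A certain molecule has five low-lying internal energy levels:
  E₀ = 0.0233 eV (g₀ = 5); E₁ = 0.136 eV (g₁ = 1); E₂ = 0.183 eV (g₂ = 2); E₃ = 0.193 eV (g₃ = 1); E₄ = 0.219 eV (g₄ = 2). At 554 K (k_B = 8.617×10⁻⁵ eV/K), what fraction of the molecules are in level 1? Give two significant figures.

k_BT = 8.617×10⁻⁵ × 554 K = 0.04774 eV.
Eᵢ/kT = 0.4881, 2.849, 3.833, 4.043, 4.587.
Z = Σ gᵢe^(−Eᵢ/kT) = 5·e^(−0.4881) + 1·e^(−2.849) + 2·e^(−3.833) + 1·e^(−4.043) + 2·e^(−4.587) = 3.069 + 0.05790 + 0.04329 + 0.01754 + 0.02037 = 3.208.
P₁ = g₁ e^(−E₁/kT) / Z = 0.05790/3.208 = 0.018.

0.018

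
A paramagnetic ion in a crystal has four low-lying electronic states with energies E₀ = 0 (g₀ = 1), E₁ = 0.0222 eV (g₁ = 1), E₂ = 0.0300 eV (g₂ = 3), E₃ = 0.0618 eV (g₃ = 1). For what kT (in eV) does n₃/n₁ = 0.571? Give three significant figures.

0.0707 eV

n₃/n₁ = (g₃/g₁) exp[−(E₃−E₁)/kT] = 0.571.
⇒ (E₃−E₁)/kT = ln((1/1)/0.571) = ln(1.7513) = 0.56036.
kT = 0.0396 eV / 0.56036 = 0.0707 eV.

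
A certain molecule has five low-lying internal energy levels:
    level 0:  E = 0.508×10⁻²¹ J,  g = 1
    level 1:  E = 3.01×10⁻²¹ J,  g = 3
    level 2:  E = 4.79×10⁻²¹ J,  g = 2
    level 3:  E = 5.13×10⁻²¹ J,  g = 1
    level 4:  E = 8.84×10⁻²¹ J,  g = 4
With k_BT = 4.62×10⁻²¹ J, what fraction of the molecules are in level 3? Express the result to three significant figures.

Eᵢ/kT = 0.10996, 0.65152, 1.0368, 1.1104, 1.9134.
Z = Σ gᵢe^(−Eᵢ/kT) = 1·e^(−0.10996) + 3·e^(−0.65152) + 2·e^(−1.0368) + 1·e^(−1.1104) + 4·e^(−1.9134) = 0.89587 + 1.5638 + 0.70918 + 0.32943 + 0.59031 = 4.0886.
P₃ = g₃ e^(−E₃/kT) / Z = 0.32943/4.0886 = 0.0806.

0.0806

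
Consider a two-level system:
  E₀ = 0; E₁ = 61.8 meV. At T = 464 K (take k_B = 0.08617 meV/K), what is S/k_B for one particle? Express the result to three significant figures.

k_BT = 0.08617 × 464 K = 39.983 meV.
Eᵢ/kT = 0, 1.5457.
Z = Σ e^(−Eᵢ/kT) = e^(−0) + e^(−1.5457) = 1.0000 + 0.21316 = 1.2132.
⟨E⟩ = Σ EᵢPᵢ = 10.858 meV.
S/k_B = ln Z + ⟨E⟩/kT = ln(1.2132) + 10.858/39.983 = 0.19326 + 0.27157 = 0.465.

0.465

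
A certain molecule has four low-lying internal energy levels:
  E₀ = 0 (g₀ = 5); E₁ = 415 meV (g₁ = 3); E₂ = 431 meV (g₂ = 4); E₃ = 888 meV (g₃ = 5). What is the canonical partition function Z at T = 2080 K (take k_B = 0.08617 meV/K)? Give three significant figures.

Z = 5.69

k_BT = 0.08617 × 2080 K = 179.23 meV.
Eᵢ/kT = 0, 2.3155, 2.4047, 4.9545.
Z = Σ gᵢe^(−Eᵢ/kT) = 5·e^(−0) + 3·e^(−2.3155) + 4·e^(−2.4047) + 5·e^(−4.9545) = 5.0000 + 0.29615 + 0.36117 + 0.035258 = 5.6926.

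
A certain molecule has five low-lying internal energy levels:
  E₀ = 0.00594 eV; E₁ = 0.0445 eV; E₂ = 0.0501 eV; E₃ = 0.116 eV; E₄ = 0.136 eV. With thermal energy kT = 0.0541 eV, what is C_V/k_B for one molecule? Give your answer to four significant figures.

0.4391

Eᵢ/kT = 0.109797, 0.822551, 0.926063, 2.14418, 2.51386.
Z = Σ e^(−Eᵢ/kT) = e^(−0.109797) + e^(−0.822551) + e^(−0.926063) + e^(−2.14418) + e^(−2.51386) = 0.896016 + 0.439310 + 0.396110 + 0.117164 + 0.0809551 = 1.92956.
⟨E⟩ = 0.0359241 eV, ⟨E²⟩ = 0.00257556 eV².
C_V/k_B = (⟨E²⟩ − ⟨E⟩²)/(kT)² = (0.00257556 − 0.00129054)/0.00292681 = 0.4391.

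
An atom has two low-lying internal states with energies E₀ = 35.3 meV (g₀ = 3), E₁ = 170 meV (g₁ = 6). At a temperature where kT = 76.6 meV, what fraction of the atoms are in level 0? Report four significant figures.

Eᵢ/kT = 0.460836, 2.21932.
Z = Σ gᵢe^(−Eᵢ/kT) = 3·e^(−0.460836) + 6·e^(−2.21932) = 1.89227 + 0.652098 = 2.54437.
P₀ = g₀ e^(−E₀/kT) / Z = 1.89227/2.54437 = 0.7437.

0.7437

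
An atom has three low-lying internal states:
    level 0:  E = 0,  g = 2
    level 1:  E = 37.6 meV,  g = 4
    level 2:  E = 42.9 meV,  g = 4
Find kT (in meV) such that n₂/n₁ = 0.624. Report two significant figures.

n₂/n₁ = (g₂/g₁) exp[−(E₂−E₁)/kT] = 0.624.
⇒ (E₂−E₁)/kT = ln((4/4)/0.624) = ln(1.603) = 0.4719.
kT = 5.3 meV / 0.4719 = 11 meV.

11 meV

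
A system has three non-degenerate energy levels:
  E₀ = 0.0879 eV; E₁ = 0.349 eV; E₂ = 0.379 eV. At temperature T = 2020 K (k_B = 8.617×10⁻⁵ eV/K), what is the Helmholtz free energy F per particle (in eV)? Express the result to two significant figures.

0.028 eV

k_BT = 8.617×10⁻⁵ × 2020 K = 0.1741 eV.
Eᵢ/kT = 0.5049, 2.005, 2.177.
Z = Σ e^(−Eᵢ/kT) = e^(−0.5049) + e^(−2.005) + e^(−2.177) = 0.6036 + 0.1347 + 0.1134 = 0.8517.
F = −kT ln Z = −0.1741 × ln(0.8517) = −0.1741 × -0.1605 = 0.028 eV.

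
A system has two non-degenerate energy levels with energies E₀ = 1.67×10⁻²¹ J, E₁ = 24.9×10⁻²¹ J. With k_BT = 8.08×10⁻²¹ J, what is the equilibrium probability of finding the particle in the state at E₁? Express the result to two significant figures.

0.053

Eᵢ/kT = 0.2067, 3.082.
Z = Σ e^(−Eᵢ/kT) = e^(−0.2067) + e^(−3.082) = 0.8133 + 0.04587 = 0.8592.
P₁ = e^(−E₁/kT) / Z = 0.04587/0.8592 = 0.053.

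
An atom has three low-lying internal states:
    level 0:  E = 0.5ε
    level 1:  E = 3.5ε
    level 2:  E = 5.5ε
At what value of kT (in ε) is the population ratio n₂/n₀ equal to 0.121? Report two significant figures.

2.4 ε

n₂/n₀ = exp[−(E₂−E₀)/kT] = 0.121.
⇒ (E₂−E₀)/kT = ln(1/0.121) = ln(8.264) = 2.112.
kT = 5.0ε / 2.112 = 2.4 ε.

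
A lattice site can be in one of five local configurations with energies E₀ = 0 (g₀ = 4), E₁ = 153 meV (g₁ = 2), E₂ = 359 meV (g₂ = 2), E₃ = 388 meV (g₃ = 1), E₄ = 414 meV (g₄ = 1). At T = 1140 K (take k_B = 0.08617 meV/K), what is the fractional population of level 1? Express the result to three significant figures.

k_BT = 0.08617 × 1140 K = 98.234 meV.
Eᵢ/kT = 0, 1.5575, 3.6545, 3.9498, 4.2144.
Z = Σ gᵢe^(−Eᵢ/kT) = 4·e^(−0) + 2·e^(−1.5575) + 2·e^(−3.6545) + 1·e^(−3.9498) + 1·e^(−4.2144) = 4.0000 + 0.42132 + 0.051749 + 0.019259 + 0.014781 = 4.5071.
P₁ = g₁ e^(−E₁/kT) / Z = 0.42132/4.5071 = 0.0935.

0.0935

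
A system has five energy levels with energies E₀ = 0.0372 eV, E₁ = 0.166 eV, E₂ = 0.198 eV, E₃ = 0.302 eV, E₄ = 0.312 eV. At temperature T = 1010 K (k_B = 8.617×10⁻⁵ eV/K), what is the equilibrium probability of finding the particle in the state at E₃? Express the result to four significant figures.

k_BT = 8.617×10⁻⁵ × 1010 K = 0.0870317 eV.
Eᵢ/kT = 0.427430, 1.90735, 2.27503, 3.47000, 3.58490.
Z = Σ e^(−Eᵢ/kT) = e^(−0.427430) + e^(−1.90735) + e^(−2.27503) + e^(−3.47000) + e^(−3.58490) = 0.652183 + 0.148473 + 0.102794 + 0.0311170 + 0.0277394 = 0.962306.
P₃ = e^(−E₃/kT) / Z = 0.0311170/0.962306 = 0.03234.

0.03234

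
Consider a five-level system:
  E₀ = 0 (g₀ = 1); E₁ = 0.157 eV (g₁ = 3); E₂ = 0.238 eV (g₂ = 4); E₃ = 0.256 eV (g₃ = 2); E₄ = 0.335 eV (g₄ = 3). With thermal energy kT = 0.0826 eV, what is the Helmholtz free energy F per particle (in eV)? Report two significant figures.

Eᵢ/kT = 0, 1.901, 2.881, 3.099, 4.056.
Z = Σ gᵢe^(−Eᵢ/kT) = 1·e^(−0) + 3·e^(−1.901) + 4·e^(−2.881) + 2·e^(−3.099) + 3·e^(−4.056) = 1.000 + 0.4483 + 0.2243 + 0.09019 + 0.05195 = 1.815.
F = −kT ln Z = −0.0826 × ln(1.815) = −0.0826 × 0.5961 = -0.049 eV.

-0.049 eV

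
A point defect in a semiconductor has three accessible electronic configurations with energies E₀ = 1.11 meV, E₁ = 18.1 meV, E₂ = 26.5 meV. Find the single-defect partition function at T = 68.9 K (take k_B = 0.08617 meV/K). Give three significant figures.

k_BT = 0.08617 × 68.9 K = 5.9371 meV.
Eᵢ/kT = 0.18696, 3.0486, 4.4635.
Z = Σ e^(−Eᵢ/kT) = e^(−0.18696) + e^(−3.0486) + e^(−4.4635) = 0.82948 + 0.047425 + 0.011522 = 0.88843.

Z = 0.888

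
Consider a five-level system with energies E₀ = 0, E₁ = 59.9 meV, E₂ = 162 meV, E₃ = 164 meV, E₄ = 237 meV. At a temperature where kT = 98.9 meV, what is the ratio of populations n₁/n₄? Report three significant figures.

5.99

n₁/n₄ = exp[−(E₁−E₄)/kT] = exp(−(-177.1 meV)/(98.9 meV)) = exp(1.7907) = 5.99.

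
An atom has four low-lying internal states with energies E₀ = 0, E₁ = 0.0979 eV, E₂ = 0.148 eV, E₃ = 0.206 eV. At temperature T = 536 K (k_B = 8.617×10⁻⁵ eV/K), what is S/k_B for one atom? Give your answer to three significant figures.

0.531

k_BT = 8.617×10⁻⁵ × 536 K = 0.046187 eV.
Eᵢ/kT = 0, 2.1196, 3.2044, 4.4601.
Z = Σ e^(−Eᵢ/kT) = e^(−0) + e^(−2.1196) + e^(−3.2044) + e^(−4.4601) = 1.0000 + 0.12008 + 0.040583 + 0.011561 = 1.1722.
⟨E⟩ = Σ EᵢPᵢ = 0.017185 eV.
S/k_B = ln Z + ⟨E⟩/kT = ln(1.1722) + 0.017185/0.046187 = 0.15888 + 0.37207 = 0.531.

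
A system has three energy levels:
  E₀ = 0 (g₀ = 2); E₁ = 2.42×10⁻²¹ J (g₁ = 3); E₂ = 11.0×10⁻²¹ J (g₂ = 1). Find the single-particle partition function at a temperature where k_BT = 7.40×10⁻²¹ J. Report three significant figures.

Z = 4.39

Eᵢ/kT = 0, 0.32703, 1.4865.
Z = Σ gᵢe^(−Eᵢ/kT) = 2·e^(−0) + 3·e^(−0.32703) + 1·e^(−1.4865) = 2.0000 + 2.1632 + 0.22616 = 4.3894.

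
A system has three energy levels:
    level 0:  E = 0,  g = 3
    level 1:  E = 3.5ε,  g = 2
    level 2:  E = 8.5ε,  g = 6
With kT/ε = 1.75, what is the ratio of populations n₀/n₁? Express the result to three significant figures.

n₀/n₁ = (g₀/g₁) exp[−(E₀−E₁)/kT] = (3/2) × exp(−(-3.5ε)/(1.75ε)) = (3/2) × exp(2.0000) = 11.1.

11.1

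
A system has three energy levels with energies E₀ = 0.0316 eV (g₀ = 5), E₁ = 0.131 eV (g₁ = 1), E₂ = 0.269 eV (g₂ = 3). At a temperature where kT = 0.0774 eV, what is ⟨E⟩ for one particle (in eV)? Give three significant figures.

0.0428 eV

Eᵢ/kT = 0.40827, 1.6925, 3.4755.
Z = Σ gᵢe^(−Eᵢ/kT) = 5·e^(−0.40827) + 1·e^(−1.6925) + 3·e^(−3.4755) = 3.3240 + 0.18406 + 0.092839 = 3.6009.
⟨E⟩ = Σ Eᵢ gᵢe^(−Eᵢ/kT) / Z = (0.0316·3.3240 + 0.131·0.18406 + 0.269·0.092839) / 3.6009 = 0.0428 eV.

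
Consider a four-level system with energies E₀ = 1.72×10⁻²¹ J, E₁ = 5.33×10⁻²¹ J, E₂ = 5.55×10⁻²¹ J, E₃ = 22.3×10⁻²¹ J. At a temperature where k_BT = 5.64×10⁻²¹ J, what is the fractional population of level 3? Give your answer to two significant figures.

0.013

Eᵢ/kT = 0.3050, 0.9450, 0.9840, 3.954.
Z = Σ e^(−Eᵢ/kT) = e^(−0.3050) + e^(−0.9450) + e^(−0.9840) + e^(−3.954) = 0.7371 + 0.3887 + 0.3738 + 0.01918 = 1.519.
P₃ = e^(−E₃/kT) / Z = 0.01918/1.519 = 0.013.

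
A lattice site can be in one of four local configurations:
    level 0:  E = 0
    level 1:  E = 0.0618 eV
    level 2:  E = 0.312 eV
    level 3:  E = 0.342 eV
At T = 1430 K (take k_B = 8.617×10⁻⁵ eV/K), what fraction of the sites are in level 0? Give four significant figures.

k_BT = 8.617×10⁻⁵ × 1430 K = 0.123223 eV.
Eᵢ/kT = 0, 0.501530, 2.53199, 2.77546.
Z = Σ e^(−Eᵢ/kT) = e^(−0) + e^(−0.501530) + e^(−2.53199) + e^(−2.77546) = 1.00000 + 0.605603 + 0.0795007 + 0.0623208 = 1.74742.
P₀ = e^(−E₀/kT) / Z = 1.00000/1.74742 = 0.5723.

0.5723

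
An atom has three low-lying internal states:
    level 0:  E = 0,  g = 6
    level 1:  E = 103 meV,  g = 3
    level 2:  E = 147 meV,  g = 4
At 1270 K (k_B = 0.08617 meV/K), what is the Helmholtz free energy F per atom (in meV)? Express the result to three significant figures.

k_BT = 0.08617 × 1270 K = 109.44 meV.
Eᵢ/kT = 0, 0.94115, 1.3432.
Z = Σ gᵢe^(−Eᵢ/kT) = 6·e^(−0) + 3·e^(−0.94115) + 4·e^(−1.3432) = 6.0000 + 1.1705 + 1.0440 = 8.2145.
F = −kT ln Z = −109.44 × ln(8.2145) = −109.44 × 2.1059 = -230 meV.

-230 meV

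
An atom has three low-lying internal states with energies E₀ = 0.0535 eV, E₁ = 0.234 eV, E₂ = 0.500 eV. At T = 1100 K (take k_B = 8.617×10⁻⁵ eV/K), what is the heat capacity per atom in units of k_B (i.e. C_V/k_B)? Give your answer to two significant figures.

k_BT = 8.617×10⁻⁵ × 1100 K = 0.09479 eV.
Eᵢ/kT = 0.5644, 2.469, 5.275.
Z = Σ e^(−Eᵢ/kT) = e^(−0.5644) + e^(−2.469) + e^(−5.275) = 0.5687 + 0.08467 + 0.005118 = 0.6585.
⟨E⟩ = 0.08018 eV, ⟨E²⟩ = 0.01146 eV².
C_V/k_B = (⟨E²⟩ − ⟨E⟩²)/(kT)² = (0.01146 − 0.006429)/0.008985 = 0.56.

0.56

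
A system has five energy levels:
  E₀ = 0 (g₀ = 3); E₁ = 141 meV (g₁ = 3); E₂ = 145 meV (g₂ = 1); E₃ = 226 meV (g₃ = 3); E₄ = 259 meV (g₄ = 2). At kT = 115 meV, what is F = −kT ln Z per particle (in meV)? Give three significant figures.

-180 meV

Eᵢ/kT = 0, 1.2261, 1.2609, 1.9652, 2.2522.
Z = Σ gᵢe^(−Eᵢ/kT) = 3·e^(−0) + 3·e^(−1.2261) + 1·e^(−1.2609) + 3·e^(−1.9652) + 2·e^(−2.2522) = 3.0000 + 0.88030 + 0.28340 + 0.42038 + 0.21034 = 4.7944.
F = −kT ln Z = −115 × ln(4.7944) = −115 × 1.5674 = -180 meV.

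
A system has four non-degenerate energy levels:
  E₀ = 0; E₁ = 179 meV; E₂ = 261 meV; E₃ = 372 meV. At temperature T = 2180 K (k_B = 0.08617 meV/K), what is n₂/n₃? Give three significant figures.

1.81

k_BT = 0.08617 × 2180 K = 187.85 meV.
n₂/n₃ = exp[−(E₂−E₃)/kT] = exp(−(-111 meV)/(187.85 meV)) = exp(0.59090) = 1.81.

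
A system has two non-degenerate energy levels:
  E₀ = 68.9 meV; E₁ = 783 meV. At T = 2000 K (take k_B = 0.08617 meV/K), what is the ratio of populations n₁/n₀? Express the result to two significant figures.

k_BT = 0.08617 × 2000 K = 172.3 meV.
n₁/n₀ = exp[−(E₁−E₀)/kT] = exp(−(714.1 meV)/(172.3 meV)) = exp(-4.145) = 0.016.

0.016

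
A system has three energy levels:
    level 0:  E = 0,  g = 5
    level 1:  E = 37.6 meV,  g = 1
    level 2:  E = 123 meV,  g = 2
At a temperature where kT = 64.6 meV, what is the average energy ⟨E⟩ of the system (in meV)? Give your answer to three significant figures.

Eᵢ/kT = 0, 0.58204, 1.9040.
Z = Σ gᵢe^(−Eᵢ/kT) = 5·e^(−0) + 1·e^(−0.58204) + 2·e^(−1.9040) = 5.0000 + 0.55876 + 0.29794 = 5.8567.
⟨E⟩ = Σ Eᵢ gᵢe^(−Eᵢ/kT) / Z = (0·5.0000 + 37.6·0.55876 + 123·0.29794) / 5.8567 = 9.84 meV.

9.84 meV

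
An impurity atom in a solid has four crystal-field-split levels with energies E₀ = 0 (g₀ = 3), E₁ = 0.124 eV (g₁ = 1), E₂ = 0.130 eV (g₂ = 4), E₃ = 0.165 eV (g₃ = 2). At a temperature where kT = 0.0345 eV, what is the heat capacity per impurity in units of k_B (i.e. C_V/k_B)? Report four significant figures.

Eᵢ/kT = 0, 3.59420, 3.76812, 4.78261.
Z = Σ gᵢe^(−Eᵢ/kT) = 3·e^(−0) + 1·e^(−3.59420) + 4·e^(−3.76812) + 2·e^(−4.78261) = 3.00000 + 0.0274827 + 0.0923818 + 0.0167482 = 3.13661.
⟨E⟩ = 0.00579637 eV, ⟨E²⟩ = 0.000777845 eV².
C_V/k_B = (⟨E²⟩ − ⟨E⟩²)/(kT)² = (0.000777845 − 0.0000335979)/0.00119025 = 0.6253.

0.6253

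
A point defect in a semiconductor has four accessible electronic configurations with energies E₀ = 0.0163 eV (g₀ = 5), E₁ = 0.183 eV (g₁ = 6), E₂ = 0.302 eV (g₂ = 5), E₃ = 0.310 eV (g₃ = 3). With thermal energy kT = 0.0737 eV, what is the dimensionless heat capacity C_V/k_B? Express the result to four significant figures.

Eᵢ/kT = 0.221167, 2.48304, 4.09769, 4.20624.
Z = Σ gᵢe^(−Eᵢ/kT) = 5·e^(−0.221167) + 6·e^(−2.48304) + 5·e^(−4.09769) + 3·e^(−4.20624) = 4.00791 + 0.500934 + 0.0830550 + 0.0447069 = 4.63661.
⟨E⟩ = 0.0422597 eV, ⟨E²⟩ = 0.00640811 eV².
C_V/k_B = (⟨E²⟩ − ⟨E⟩²)/(kT)² = (0.00640811 − 0.00178588)/0.00543169 = 0.8510.

0.8510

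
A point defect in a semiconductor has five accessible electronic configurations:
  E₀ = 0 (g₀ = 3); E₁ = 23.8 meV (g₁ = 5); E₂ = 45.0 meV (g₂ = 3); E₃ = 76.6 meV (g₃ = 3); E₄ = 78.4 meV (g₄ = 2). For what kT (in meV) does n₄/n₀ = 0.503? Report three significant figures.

n₄/n₀ = (g₄/g₀) exp[−(E₄−E₀)/kT] = 0.503.
⇒ (E₄−E₀)/kT = ln((2/3)/0.503) = ln(1.3254) = 0.28171.
kT = 78.4 meV / 0.28171 = 278 meV.

278 meV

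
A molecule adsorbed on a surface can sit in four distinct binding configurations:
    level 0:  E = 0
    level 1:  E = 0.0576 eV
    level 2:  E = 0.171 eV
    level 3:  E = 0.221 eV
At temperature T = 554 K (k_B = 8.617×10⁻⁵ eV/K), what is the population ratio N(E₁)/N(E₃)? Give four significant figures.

30.66

k_BT = 8.617×10⁻⁵ × 554 K = 0.0477382 eV.
n₁/n₃ = exp[−(E₁−E₃)/kT] = exp(−(-0.1634 eV)/(0.0477382 eV)) = exp(3.42284) = 30.66.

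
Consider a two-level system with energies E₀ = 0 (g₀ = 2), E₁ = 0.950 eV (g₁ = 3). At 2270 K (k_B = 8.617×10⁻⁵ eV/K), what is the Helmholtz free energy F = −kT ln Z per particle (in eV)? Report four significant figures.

k_BT = 8.617×10⁻⁵ × 2270 K = 0.195606 eV.
Eᵢ/kT = 0, 4.85670.
Z = Σ gᵢe^(−Eᵢ/kT) = 2·e^(−0) + 3·e^(−4.85670) = 2.00000 + 0.0233283 = 2.02333.
F = −kT ln Z = −0.195606 × ln(2.02333) = −0.195606 × 0.704745 = -0.1379 eV.

-0.1379 eV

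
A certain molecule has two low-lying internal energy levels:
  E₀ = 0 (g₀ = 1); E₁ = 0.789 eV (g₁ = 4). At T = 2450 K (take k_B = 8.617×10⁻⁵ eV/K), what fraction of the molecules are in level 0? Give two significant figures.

k_BT = 8.617×10⁻⁵ × 2450 K = 0.2111 eV.
Eᵢ/kT = 0, 3.738.
Z = Σ gᵢe^(−Eᵢ/kT) = 1·e^(−0) + 4·e^(−3.738) = 1.000 + 0.09521 = 1.095.
P₀ = g₀ e^(−E₀/kT) / Z = 1.000/1.095 = 0.91.

0.91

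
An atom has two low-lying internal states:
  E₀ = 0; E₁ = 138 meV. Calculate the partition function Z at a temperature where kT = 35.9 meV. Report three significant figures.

Eᵢ/kT = 0, 3.8440.
Z = Σ e^(−Eᵢ/kT) = e^(−0) + e^(−3.8440) = 1.0000 + 0.021408 = 1.0214.

Z = 1.02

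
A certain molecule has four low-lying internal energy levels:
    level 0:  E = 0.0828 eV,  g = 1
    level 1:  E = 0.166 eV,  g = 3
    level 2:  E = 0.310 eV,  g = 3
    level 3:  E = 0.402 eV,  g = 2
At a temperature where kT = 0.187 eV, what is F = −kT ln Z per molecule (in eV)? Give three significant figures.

Eᵢ/kT = 0.44278, 0.88770, 1.6578, 2.1497.
Z = Σ gᵢe^(−Eᵢ/kT) = 1·e^(−0.44278) + 3·e^(−0.88770) + 3·e^(−1.6578) + 2·e^(−2.1497) = 0.64225 + 1.2348 + 0.57167 + 0.23304 = 2.6818.
F = −kT ln Z = −0.187 × ln(2.6818) = −0.187 × 0.98649 = -0.184 eV.

-0.184 eV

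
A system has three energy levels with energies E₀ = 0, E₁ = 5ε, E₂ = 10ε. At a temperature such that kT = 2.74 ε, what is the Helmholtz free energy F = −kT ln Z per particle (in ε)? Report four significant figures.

-0.4703 ε

Eᵢ/kT = 0, 1.82482, 3.64964.
Z = Σ e^(−Eᵢ/kT) = e^(−0) + e^(−1.82482) + e^(−3.64964) = 1.00000 + 0.161247 + 0.0260005 = 1.18725.
F = −kT ln Z = −2.74 × ln(1.18725) = −2.74 × 0.171640 = -0.4703 ε.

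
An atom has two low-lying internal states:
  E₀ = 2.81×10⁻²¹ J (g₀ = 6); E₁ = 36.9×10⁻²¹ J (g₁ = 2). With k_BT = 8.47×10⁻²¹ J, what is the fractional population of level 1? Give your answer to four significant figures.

Eᵢ/kT = 0.331759, 4.35655.
Z = Σ gᵢe^(−Eᵢ/kT) = 6·e^(−0.331759) + 2·e^(−4.35655) = 4.30596 + 0.0256451 = 4.33161.
P₁ = g₁ e^(−E₁/kT) / Z = 0.0256451/4.33161 = 0.005920.

0.005920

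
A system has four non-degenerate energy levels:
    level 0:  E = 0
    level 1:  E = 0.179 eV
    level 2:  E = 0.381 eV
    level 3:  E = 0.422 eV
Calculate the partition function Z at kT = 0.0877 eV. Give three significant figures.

Eᵢ/kT = 0, 2.0410, 4.3444, 4.8119.
Z = Σ e^(−Eᵢ/kT) = e^(−0) + e^(−2.0410) + e^(−4.3444) + e^(−4.8119) = 1.0000 + 0.12990 + 0.012979 + 0.0081324 = 1.1510.

Z = 1.15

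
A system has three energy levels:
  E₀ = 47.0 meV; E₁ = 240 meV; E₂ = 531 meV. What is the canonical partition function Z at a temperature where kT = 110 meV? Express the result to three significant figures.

Eᵢ/kT = 0.42727, 2.1818, 4.8273.
Z = Σ e^(−Eᵢ/kT) = e^(−0.42727) + e^(−2.1818) + e^(−4.8273) = 0.65229 + 0.11284 + 0.0080081 = 0.77314.

Z = 0.773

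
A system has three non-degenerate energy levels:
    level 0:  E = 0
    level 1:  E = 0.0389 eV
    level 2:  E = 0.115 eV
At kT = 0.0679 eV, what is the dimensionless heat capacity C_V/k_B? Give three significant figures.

Eᵢ/kT = 0, 0.57290, 1.6937.
Z = Σ e^(−Eᵢ/kT) = e^(−0) + e^(−0.57290) + e^(−1.6937) = 1.0000 + 0.56389 + 0.18384 = 1.7477.
⟨E⟩ = 0.024648 eV, ⟨E²⟩ = 0.0018794 eV².
C_V/k_B = (⟨E²⟩ − ⟨E⟩²)/(kT)² = (0.0018794 − 0.00060752)/0.0046104 = 0.276.

0.276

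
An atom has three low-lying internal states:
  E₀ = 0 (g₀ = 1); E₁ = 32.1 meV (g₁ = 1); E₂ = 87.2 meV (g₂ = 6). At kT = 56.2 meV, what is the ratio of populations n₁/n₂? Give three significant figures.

0.444

n₁/n₂ = (g₁/g₂) exp[−(E₁−E₂)/kT] = (1/6) × exp(−(-55.1 meV)/(56.2 meV)) = (1/6) × exp(0.98043) = 0.444.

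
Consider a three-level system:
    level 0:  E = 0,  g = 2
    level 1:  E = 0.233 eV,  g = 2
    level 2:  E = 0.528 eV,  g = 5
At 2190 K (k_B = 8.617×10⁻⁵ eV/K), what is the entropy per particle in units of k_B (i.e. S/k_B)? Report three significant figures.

k_BT = 8.617×10⁻⁵ × 2190 K = 0.18871 eV.
Eᵢ/kT = 0, 1.2347, 2.7979.
Z = Σ gᵢe^(−Eᵢ/kT) = 2·e^(−0) + 2·e^(−1.2347) + 5·e^(−2.7979) = 2.0000 + 0.58184 + 0.30469 = 2.8865.
⟨E⟩ = Σ EᵢPᵢ = 0.10270 eV.
S/k_B = ln Z + ⟨E⟩/kT = ln(2.8865) + 0.10270/0.18871 = 1.0600 + 0.54422 = 1.60.

1.60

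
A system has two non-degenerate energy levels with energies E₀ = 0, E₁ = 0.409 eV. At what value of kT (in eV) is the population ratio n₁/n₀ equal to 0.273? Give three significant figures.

0.315 eV

n₁/n₀ = exp[−(E₁−E₀)/kT] = 0.273.
⇒ (E₁−E₀)/kT = ln(1/0.273) = ln(3.6630) = 1.2983.
kT = 0.409 eV / 1.2983 = 0.315 eV.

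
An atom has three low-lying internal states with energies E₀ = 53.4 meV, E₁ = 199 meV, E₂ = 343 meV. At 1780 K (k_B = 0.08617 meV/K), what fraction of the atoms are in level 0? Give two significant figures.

k_BT = 0.08617 × 1780 K = 153.4 meV.
Eᵢ/kT = 0.3481, 1.297, 2.236.
Z = Σ e^(−Eᵢ/kT) = e^(−0.3481) + e^(−1.297) + e^(−2.236) = 0.7060 + 0.2734 + 0.1069 = 1.086.
P₀ = e^(−E₀/kT) / Z = 0.7060/1.086 = 0.65.

0.65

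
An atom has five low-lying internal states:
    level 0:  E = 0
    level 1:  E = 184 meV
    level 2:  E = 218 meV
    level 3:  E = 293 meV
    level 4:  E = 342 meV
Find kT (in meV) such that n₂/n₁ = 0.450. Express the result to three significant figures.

n₂/n₁ = exp[−(E₂−E₁)/kT] = 0.450.
⇒ (E₂−E₁)/kT = ln(1/0.450) = ln(2.2222) = 0.79850.
kT = 34 meV / 0.79850 = 42.6 meV.

42.6 meV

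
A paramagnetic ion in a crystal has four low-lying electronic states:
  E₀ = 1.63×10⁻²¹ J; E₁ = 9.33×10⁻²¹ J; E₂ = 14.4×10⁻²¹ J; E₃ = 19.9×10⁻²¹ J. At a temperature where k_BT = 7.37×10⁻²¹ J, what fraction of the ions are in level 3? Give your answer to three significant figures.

0.0520

Eᵢ/kT = 0.22117, 1.2659, 1.9539, 2.7001.
Z = Σ e^(−Eᵢ/kT) = e^(−0.22117) + e^(−1.2659) + e^(−1.9539) + e^(−2.7001) = 0.80158 + 0.28199 + 0.14172 + 0.067199 = 1.2925.
P₃ = e^(−E₃/kT) / Z = 0.067199/1.2925 = 0.0520.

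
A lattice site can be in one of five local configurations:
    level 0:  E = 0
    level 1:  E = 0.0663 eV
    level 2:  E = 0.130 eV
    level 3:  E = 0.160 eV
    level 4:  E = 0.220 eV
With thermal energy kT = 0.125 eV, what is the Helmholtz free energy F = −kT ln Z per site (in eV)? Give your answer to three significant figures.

-0.109 eV

Eᵢ/kT = 0, 0.53040, 1.0400, 1.2800, 1.7600.
Z = Σ e^(−Eᵢ/kT) = e^(−0) + e^(−0.53040) + e^(−1.0400) + e^(−1.2800) + e^(−1.7600) = 1.0000 + 0.58837 + 0.35345 + 0.27804 + 0.17204 = 2.3919.
F = −kT ln Z = −0.125 × ln(2.3919) = −0.125 × 0.87209 = -0.109 eV.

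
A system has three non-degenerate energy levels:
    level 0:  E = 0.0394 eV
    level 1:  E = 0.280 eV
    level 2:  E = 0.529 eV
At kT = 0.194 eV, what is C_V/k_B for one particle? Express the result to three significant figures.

Eᵢ/kT = 0.20309, 1.4433, 2.7268.
Z = Σ e^(−Eᵢ/kT) = e^(−0.20309) + e^(−1.4433) + e^(−2.7268) = 0.81620 + 0.23615 + 0.065428 = 1.1178.
⟨E⟩ = 0.11889 eV, ⟨E²⟩ = 0.034076 eV².
C_V/k_B = (⟨E²⟩ − ⟨E⟩²)/(kT)² = (0.034076 − 0.014135)/0.037636 = 0.530.

0.530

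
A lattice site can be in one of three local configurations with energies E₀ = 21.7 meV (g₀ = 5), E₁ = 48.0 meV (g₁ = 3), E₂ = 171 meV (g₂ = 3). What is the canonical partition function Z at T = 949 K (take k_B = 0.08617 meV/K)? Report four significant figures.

k_BT = 0.08617 × 949 K = 81.7753 meV.
Eᵢ/kT = 0.265361, 0.586974, 2.09110.
Z = Σ gᵢe^(−Eᵢ/kT) = 5·e^(−0.265361) + 3·e^(−0.586974) + 3·e^(−2.09110) = 3.83465 + 1.66802 + 0.370653 = 5.87332.

Z = 5.873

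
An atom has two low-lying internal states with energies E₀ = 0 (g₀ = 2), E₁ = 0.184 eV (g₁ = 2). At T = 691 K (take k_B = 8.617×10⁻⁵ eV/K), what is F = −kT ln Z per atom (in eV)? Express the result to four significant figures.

k_BT = 8.617×10⁻⁵ × 691 K = 0.0595435 eV.
Eᵢ/kT = 0, 3.09018.
Z = Σ gᵢe^(−Eᵢ/kT) = 2·e^(−0) + 2·e^(−3.09018) = 2.00000 + 0.0909875 = 2.09099.
F = −kT ln Z = −0.0595435 × ln(2.09099) = −0.0595435 × 0.737638 = -0.04392 eV.

-0.04392 eV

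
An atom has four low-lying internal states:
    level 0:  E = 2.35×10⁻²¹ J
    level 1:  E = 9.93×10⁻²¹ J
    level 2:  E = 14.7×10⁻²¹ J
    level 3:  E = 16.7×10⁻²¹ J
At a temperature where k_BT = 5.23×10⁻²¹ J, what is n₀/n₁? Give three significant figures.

n₀/n₁ = exp[−(E₀−E₁)/kT] = exp(−(-7.58 ×10⁻²¹ J)/(5.23 ×10⁻²¹ J)) = exp(1.4493) = 4.26.

4.26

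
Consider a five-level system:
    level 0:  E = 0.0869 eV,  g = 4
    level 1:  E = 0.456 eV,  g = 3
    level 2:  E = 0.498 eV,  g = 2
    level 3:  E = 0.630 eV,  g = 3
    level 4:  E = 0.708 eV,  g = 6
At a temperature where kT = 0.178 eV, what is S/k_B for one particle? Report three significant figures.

2.06

Eᵢ/kT = 0.48820, 2.5618, 2.7978, 3.5393, 3.9775.
Z = Σ gᵢe^(−Eᵢ/kT) = 4·e^(−0.48820) + 3·e^(−2.5618) + 2·e^(−2.7978) + 3·e^(−3.5393) + 6·e^(−3.9775) = 2.4549 + 0.23150 + 0.12189 + 0.087101 + 0.11239 = 3.0078.
⟨E⟩ = Σ EᵢPᵢ = 0.17090 eV.
S/k_B = ln Z + ⟨E⟩/kT = ln(3.0078) + 0.17090/0.178 = 1.1012 + 0.96011 = 2.06.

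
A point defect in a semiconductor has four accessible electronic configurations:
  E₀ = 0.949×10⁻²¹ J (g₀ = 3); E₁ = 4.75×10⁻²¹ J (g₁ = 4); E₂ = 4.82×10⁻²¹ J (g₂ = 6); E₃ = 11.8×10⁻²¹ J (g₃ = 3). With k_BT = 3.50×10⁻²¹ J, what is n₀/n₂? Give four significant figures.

1.511

n₀/n₂ = (g₀/g₂) exp[−(E₀−E₂)/kT] = (3/6) × exp(−(-3.871 ×10⁻²¹ J)/(3.50 ×10⁻²¹ J)) = (3/6) × exp(1.10600) = 1.511.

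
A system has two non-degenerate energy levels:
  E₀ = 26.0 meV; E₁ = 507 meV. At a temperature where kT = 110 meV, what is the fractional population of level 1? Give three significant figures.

0.0125

Eᵢ/kT = 0.23636, 4.6091.
Z = Σ e^(−Eᵢ/kT) = e^(−0.23636) + e^(−4.6091) = 0.78950 + 0.0099608 = 0.79946.
P₁ = e^(−E₁/kT) / Z = 0.0099608/0.79946 = 0.0125.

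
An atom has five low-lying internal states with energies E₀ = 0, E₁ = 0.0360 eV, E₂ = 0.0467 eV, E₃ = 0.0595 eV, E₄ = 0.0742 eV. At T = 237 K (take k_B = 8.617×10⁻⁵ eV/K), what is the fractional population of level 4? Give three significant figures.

k_BT = 8.617×10⁻⁵ × 237 K = 0.020422 eV.
Eᵢ/kT = 0, 1.7628, 2.2867, 2.9135, 3.6333.
Z = Σ e^(−Eᵢ/kT) = e^(−0) + e^(−1.7628) + e^(−2.2867) + e^(−2.9135) + e^(−3.6333) = 1.0000 + 0.17156 + 0.10160 + 0.054285 + 0.026429 = 1.3539.
P₄ = e^(−E₄/kT) / Z = 0.026429/1.3539 = 0.0195.

0.0195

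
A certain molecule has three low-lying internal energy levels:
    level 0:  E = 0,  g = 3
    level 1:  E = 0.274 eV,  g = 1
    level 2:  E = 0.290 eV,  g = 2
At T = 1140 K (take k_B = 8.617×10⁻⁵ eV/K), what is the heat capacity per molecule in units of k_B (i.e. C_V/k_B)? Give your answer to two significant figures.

k_BT = 8.617×10⁻⁵ × 1140 K = 0.09823 eV.
Eᵢ/kT = 0, 2.789, 2.952.
Z = Σ gᵢe^(−Eᵢ/kT) = 3·e^(−0) + 1·e^(−2.789) + 2·e^(−2.952) = 3.000 + 0.06148 + 0.1045 = 3.166.
⟨E⟩ = 0.01489 eV, ⟨E²⟩ = 0.004234 eV².
C_V/k_B = (⟨E²⟩ − ⟨E⟩²)/(kT)² = (0.004234 − 0.0002217)/0.009649 = 0.42.

0.42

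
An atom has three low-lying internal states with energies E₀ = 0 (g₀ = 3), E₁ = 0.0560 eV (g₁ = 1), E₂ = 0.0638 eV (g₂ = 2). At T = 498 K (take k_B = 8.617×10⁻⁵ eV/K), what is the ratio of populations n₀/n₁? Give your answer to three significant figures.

11.1

k_BT = 8.617×10⁻⁵ × 498 K = 0.042913 eV.
n₀/n₁ = (g₀/g₁) exp[−(E₀−E₁)/kT] = (3/1) × exp(−(-0.0560 eV)/(0.042913 eV)) = (3/1) × exp(1.3050) = 11.1.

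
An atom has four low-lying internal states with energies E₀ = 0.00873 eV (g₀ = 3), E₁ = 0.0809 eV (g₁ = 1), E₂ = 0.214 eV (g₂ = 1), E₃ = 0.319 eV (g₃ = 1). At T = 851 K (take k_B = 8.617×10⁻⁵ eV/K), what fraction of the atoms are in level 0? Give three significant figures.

0.870

k_BT = 8.617×10⁻⁵ × 851 K = 0.073331 eV.
Eᵢ/kT = 0.11905, 1.1032, 2.9183, 4.3501.
Z = Σ gᵢe^(−Eᵢ/kT) = 3·e^(−0.11905) + 1·e^(−1.1032) + 1·e^(−2.9183) + 1·e^(−4.3501) = 2.6633 + 0.33181 + 0.054025 + 0.012906 = 3.0620.
P₀ = g₀ e^(−E₀/kT) / Z = 2.6633/3.0620 = 0.870.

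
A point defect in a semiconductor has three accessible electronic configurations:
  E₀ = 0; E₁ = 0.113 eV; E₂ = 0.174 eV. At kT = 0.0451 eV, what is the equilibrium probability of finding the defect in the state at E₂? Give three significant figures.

0.0191

Eᵢ/kT = 0, 2.5055, 3.8581.
Z = Σ e^(−Eᵢ/kT) = e^(−0) + e^(−2.5055) + e^(−3.8581) = 1.0000 + 0.081635 + 0.021108 = 1.1027.
P₂ = e^(−E₂/kT) / Z = 0.021108/1.1027 = 0.0191.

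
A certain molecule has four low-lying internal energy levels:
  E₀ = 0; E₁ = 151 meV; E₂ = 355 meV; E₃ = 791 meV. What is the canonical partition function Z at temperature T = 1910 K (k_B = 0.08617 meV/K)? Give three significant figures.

k_BT = 0.08617 × 1910 K = 164.58 meV.
Eᵢ/kT = 0, 0.91749, 2.1570, 4.8062.
Z = Σ e^(−Eᵢ/kT) = e^(−0) + e^(−0.91749) + e^(−2.1570) + e^(−4.8062) = 1.0000 + 0.39952 + 0.11567 + 0.0081789 = 1.5234.

Z = 1.52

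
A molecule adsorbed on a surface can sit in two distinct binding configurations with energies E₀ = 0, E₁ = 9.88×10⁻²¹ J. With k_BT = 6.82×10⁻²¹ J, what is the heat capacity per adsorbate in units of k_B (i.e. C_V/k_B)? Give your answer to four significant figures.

Eᵢ/kT = 0, 1.44868.
Z = Σ e^(−Eᵢ/kT) = e^(−0) + e^(−1.44868) = 1.00000 + 0.234880 = 1.23488.
⟨E⟩ = 1.87922, ⟨E²⟩ = 18.5667.
C_V/k_B = (⟨E²⟩ − ⟨E⟩²)/(kT)² = (18.5667 − 3.53147)/46.5124 = 0.3233.

0.3233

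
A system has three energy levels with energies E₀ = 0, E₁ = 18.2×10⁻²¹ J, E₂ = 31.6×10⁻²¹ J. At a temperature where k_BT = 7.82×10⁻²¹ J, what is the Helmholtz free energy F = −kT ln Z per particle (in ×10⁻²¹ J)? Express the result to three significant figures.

Eᵢ/kT = 0, 2.3274, 4.0409.
Z = Σ e^(−Eᵢ/kT) = e^(−0) + e^(−2.3274) + e^(−4.0409) = 1.0000 + 0.097549 + 0.017582 = 1.1151.
F = −kT ln Z = −7.82 × ln(1.1151) = −7.82 × 0.10894 = -0.852 ×10⁻²¹ J.

-0.852 ×10⁻²¹ J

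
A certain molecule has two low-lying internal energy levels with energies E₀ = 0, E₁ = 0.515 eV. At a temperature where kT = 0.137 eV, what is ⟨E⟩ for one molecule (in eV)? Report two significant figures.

Eᵢ/kT = 0, 3.759.
Z = Σ e^(−Eᵢ/kT) = e^(−0) + e^(−3.759) = 1.000 + 0.02331 = 1.023.
⟨E⟩ = Σ Eᵢ e^(−Eᵢ/kT) / Z = (0·1.000 + 0.515·0.02331) / 1.023 = 0.012 eV.

0.012 eV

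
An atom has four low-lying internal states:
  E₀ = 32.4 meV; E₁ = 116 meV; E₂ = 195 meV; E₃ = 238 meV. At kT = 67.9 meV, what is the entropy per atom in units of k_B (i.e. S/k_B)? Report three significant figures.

Eᵢ/kT = 0.47717, 1.7084, 2.8719, 3.5052.
Z = Σ e^(−Eᵢ/kT) = e^(−0.47717) + e^(−1.7084) + e^(−2.8719) + e^(−3.5052) = 0.62054 + 0.18116 + 0.056591 + 0.030041 = 0.88833.
⟨E⟩ = Σ EᵢPᵢ = 66.760 meV.
S/k_B = ln Z + ⟨E⟩/kT = ln(0.88833) + 66.760/67.9 = -0.11841 + 0.98321 = 0.865.

0.865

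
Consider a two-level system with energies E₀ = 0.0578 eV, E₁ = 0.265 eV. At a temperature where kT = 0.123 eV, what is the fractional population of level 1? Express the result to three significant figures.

Eᵢ/kT = 0.46992, 2.1545.
Z = Σ e^(−Eᵢ/kT) = e^(−0.46992) + e^(−2.1545) = 0.62505 + 0.11596 = 0.74101.
P₁ = e^(−E₁/kT) / Z = 0.11596/0.74101 = 0.156.

0.156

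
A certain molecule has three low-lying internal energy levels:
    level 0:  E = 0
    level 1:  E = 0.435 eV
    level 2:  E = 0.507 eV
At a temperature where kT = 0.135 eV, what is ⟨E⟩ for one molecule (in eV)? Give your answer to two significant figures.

Eᵢ/kT = 0, 3.222, 3.756.
Z = Σ e^(−Eᵢ/kT) = e^(−0) + e^(−3.222) + e^(−3.756) = 1.000 + 0.03988 + 0.02338 = 1.063.
⟨E⟩ = Σ Eᵢ e^(−Eᵢ/kT) / Z = (0·1.000 + 0.435·0.03988 + 0.507·0.02338) / 1.063 = 0.027 eV.

0.027 eV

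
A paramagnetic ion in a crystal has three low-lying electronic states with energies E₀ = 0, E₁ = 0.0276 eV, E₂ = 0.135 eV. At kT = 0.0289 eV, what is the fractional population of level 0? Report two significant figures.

Eᵢ/kT = 0, 0.9550, 4.671.
Z = Σ e^(−Eᵢ/kT) = e^(−0) + e^(−0.9550) + e^(−4.671) = 1.000 + 0.3848 + 0.009363 = 1.394.
P₀ = e^(−E₀/kT) / Z = 1.000/1.394 = 0.72.

0.72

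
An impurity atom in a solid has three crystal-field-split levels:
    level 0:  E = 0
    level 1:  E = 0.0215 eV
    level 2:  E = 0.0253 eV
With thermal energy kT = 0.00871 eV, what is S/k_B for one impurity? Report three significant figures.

0.454

Eᵢ/kT = 0, 2.4684, 2.9047.
Z = Σ e^(−Eᵢ/kT) = e^(−0) + e^(−2.4684) + e^(−2.9047) = 1.0000 + 0.084720 + 0.054765 = 1.1395.
⟨E⟩ = Σ EᵢPᵢ = 0.0028144 eV.
S/k_B = ln Z + ⟨E⟩/kT = ln(1.1395) + 0.0028144/0.00871 = 0.13059 + 0.32312 = 0.454.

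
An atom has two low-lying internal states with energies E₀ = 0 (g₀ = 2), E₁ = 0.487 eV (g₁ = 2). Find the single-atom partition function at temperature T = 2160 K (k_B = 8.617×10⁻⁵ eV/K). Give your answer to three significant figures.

k_BT = 8.617×10⁻⁵ × 2160 K = 0.18613 eV.
Eᵢ/kT = 0, 2.6165.
Z = Σ gᵢe^(−Eᵢ/kT) = 2·e^(−0) + 2·e^(−2.6165) = 2.0000 + 0.14612 = 2.1461.

Z = 2.15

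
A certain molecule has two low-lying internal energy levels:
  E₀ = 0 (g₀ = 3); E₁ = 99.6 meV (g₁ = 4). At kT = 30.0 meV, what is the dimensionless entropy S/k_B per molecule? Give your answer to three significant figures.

1.30

Eᵢ/kT = 0, 3.3200.
Z = Σ gᵢe^(−Eᵢ/kT) = 3·e^(−0) + 4·e^(−3.3200) = 3.0000 + 0.14461 = 3.1446.
⟨E⟩ = Σ EᵢPᵢ = 4.5803 meV.
S/k_B = ln Z + ⟨E⟩/kT = ln(3.1446) + 4.5803/30.0 = 1.1457 + 0.15268 = 1.30.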